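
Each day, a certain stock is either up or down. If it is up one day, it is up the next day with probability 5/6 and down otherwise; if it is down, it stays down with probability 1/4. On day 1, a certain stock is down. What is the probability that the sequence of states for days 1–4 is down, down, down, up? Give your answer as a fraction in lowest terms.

Day 1 is given. For each transition, use the conditional probability from the current state:
P(down | down) = 1/4; P(down | down) = 1/4; P(up | down) = 3/4.
P = 1/4 × 1/4 × 3/4 = 3/64.

3/64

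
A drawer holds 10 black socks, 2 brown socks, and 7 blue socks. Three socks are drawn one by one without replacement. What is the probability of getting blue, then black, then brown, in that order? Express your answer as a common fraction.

Chain rule:
P = 7/19 × 10/18 × 2/17 = 140/5814 = 70/2907.

70/2907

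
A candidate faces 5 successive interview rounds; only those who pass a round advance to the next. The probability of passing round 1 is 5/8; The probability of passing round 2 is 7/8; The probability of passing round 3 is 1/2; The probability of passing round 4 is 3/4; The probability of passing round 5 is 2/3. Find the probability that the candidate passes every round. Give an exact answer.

Multiplying along the chain,
P = 5/8 × 7/8 × 1/2 × 3/4 × 2/3 = 210/1536 = 35/256.

35/256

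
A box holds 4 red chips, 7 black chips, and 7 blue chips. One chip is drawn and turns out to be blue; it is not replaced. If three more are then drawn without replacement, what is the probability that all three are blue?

With the first chip removed, 6 blue remain out of 17.
P = 6/17 × 5/16 × 4/15 = 120/4080 = 1/34.

1/34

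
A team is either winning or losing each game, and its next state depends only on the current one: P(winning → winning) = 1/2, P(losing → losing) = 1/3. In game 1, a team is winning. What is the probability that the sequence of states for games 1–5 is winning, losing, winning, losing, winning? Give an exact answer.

Game 1 is given. For each transition, use the conditional probability from the current state:
P(losing | winning) = 1/2; P(winning | losing) = 2/3; P(losing | winning) = 1/2; P(winning | losing) = 2/3.
P = 1/2 × 2/3 × 1/2 × 2/3 = 4/36 = 1/9.

1/9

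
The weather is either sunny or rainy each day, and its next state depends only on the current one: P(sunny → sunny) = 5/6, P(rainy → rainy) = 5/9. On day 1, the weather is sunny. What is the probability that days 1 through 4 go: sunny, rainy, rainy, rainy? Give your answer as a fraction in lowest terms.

25/486

Day 1 is given. For each transition, use the conditional probability from the current state:
P(rainy | sunny) = 1/6; P(rainy | rainy) = 5/9; P(rainy | rainy) = 5/9.
P = 1/6 × 5/9 × 5/9 = 25/486.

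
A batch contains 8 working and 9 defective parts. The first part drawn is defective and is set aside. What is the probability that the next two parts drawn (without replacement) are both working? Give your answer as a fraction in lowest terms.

7/30

After the first draw, 8 of the remaining 16 parts are working.
P = 8/16 × 7/15 = 56/240 = 7/30.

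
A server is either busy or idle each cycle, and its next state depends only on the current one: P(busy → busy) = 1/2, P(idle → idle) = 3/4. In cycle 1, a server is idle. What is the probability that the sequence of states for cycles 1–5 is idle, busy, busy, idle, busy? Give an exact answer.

Cycle 1 is given. For each transition, use the conditional probability from the current state:
P(busy | idle) = 1/4; P(busy | busy) = 1/2; P(idle | busy) = 1/2; P(busy | idle) = 1/4.
P = 1/4 × 1/2 × 1/2 × 1/4 = 1/64.

1/64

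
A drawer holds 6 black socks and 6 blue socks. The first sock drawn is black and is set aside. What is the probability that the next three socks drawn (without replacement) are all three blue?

4/33

With the first sock removed, 6 blue remain out of 11.
P = 6/11 × 5/10 × 4/9 = 120/990 = 4/33.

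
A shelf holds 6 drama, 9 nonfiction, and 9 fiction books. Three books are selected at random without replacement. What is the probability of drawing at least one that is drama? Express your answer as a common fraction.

151/253

P(no drama) = 18/24 × 17/23 × 16/22 = 4896/12144 = 102/253.
P(at least one) = 1 − 102/253 = 151/253.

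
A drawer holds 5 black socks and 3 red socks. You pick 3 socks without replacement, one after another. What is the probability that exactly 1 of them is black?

One ordering (black drawn first) has probability 5/8 × 3/7 × 2/6 = 30/336 = 5/56.
There are C(3,1) = 3 such orderings, each equally likely, so P = 3 × 5/56 = 15/56.

15/56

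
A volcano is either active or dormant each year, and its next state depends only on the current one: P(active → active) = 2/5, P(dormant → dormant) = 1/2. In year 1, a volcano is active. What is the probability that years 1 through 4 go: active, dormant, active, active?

Year 1 is given. For each transition, use the conditional probability from the current state:
P(dormant | active) = 3/5; P(active | dormant) = 1/2; P(active | active) = 2/5.
P = 3/5 × 1/2 × 2/5 = 6/50 = 3/25.

3/25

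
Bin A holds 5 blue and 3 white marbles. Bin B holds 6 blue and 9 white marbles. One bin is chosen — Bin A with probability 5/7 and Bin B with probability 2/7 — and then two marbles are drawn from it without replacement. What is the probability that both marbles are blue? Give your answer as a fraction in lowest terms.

From Bin A: P(both blue) = (5/8)(4/7) = 5/14.
From Bin B: P(both blue) = (6/15)(5/14) = 1/7.
Total probability = (5/7)(5/14) + (2/7)(1/7) = 29/98.

29/98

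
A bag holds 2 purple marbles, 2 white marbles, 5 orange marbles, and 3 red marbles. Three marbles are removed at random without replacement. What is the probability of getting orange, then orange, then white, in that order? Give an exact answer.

1/33

Each draw changes the counts, so multiply the conditional probabilities along the sequence:
P = 5/12 × 4/11 × 2/10 = 40/1320 = 1/33.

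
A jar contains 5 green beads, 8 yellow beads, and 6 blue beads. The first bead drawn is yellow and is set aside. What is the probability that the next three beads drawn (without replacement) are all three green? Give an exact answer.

With the first bead removed, 5 green remain out of 18.
P = 5/18 × 4/17 × 3/16 = 60/4896 = 5/408.

5/408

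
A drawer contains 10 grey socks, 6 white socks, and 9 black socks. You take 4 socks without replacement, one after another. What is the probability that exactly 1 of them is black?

504/1265

One ordering (black drawn first) has probability 9/25 × 16/24 × 15/23 × 14/22 = 30240/303600 = 126/1265.
There are C(4,1) = 4 such orderings, each equally likely, so P = 4 × 126/1265 = 504/1265.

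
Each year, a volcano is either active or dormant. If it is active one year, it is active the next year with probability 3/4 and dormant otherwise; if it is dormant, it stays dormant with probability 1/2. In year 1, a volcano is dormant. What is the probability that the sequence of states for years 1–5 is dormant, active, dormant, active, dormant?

Year 1 is given. For each transition, use the conditional probability from the current state:
P(active | dormant) = 1/2; P(dormant | active) = 1/4; P(active | dormant) = 1/2; P(dormant | active) = 1/4.
P = 1/2 × 1/4 × 1/2 × 1/4 = 1/64.

1/64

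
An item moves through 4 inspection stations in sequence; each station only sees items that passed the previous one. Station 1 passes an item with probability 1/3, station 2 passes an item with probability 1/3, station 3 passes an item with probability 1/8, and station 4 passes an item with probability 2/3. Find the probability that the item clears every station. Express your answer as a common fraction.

1/108

Each stage is reached only if all earlier stages succeed, so
P = 1/3 × 1/3 × 1/8 × 2/3 = 2/216 = 1/108.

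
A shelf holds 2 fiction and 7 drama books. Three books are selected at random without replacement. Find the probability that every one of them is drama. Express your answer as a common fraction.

P(all drama) = 7/9 × 6/8 × 5/7 = 210/504 = 5/12.

5/12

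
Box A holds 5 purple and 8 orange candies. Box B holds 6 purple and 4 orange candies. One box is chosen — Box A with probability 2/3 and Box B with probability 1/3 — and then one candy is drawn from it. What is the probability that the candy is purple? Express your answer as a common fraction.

89/195

From Box A: P(purple) = 5/13.
From Box B: P(purple) = 6/10.
Total probability = (2/3)(5/13) + (1/3)(6/10) = 89/195.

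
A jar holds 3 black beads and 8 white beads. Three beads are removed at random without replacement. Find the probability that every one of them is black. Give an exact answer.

1/165

P = 3/11 × 2/10 × 1/9 = 6/990 = 1/165.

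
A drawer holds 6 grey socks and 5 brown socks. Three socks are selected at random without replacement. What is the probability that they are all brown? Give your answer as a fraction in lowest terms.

P(every draw is brown) = 5/11 × 4/10 × 3/9 = 60/990 = 2/33.

2/33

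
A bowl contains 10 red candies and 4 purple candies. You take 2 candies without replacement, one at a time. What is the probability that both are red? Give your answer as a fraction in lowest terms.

P(all red) = 10/14 × 9/13 = 90/182 = 45/91.

45/91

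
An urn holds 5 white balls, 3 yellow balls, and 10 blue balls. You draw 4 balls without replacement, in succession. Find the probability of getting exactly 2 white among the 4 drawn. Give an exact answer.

13/51

One ordering (white drawn first) has probability 5/18 × 4/17 × 13/16 × 12/15 = 3120/73440 = 13/306.
There are C(4,2) = 6 such orderings, each equally likely, so P = 6 × 13/306 = 13/51.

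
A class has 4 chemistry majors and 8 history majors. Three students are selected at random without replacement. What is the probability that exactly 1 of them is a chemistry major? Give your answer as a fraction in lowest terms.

28/55

One ordering (a chemistry major drawn first) has probability 4/12 × 8/11 × 7/10 = 224/1320 = 28/165.
There are C(3,1) = 3 such orderings, each equally likely, so P = 3 × 28/165 = 28/55.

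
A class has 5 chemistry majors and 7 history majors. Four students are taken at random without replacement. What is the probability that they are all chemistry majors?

1/99

P(every draw is a chemistry major) = 5/12 × 4/11 × 3/10 × 2/9 = 120/11880 = 1/99.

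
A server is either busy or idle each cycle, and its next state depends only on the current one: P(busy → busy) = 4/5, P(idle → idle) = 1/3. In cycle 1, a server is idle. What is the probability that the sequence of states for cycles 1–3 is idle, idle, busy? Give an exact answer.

Cycle 1 is given. For each transition, use the conditional probability from the current state:
P(idle | idle) = 1/3; P(busy | idle) = 2/3.
P = 1/3 × 2/3 = 2/9.

2/9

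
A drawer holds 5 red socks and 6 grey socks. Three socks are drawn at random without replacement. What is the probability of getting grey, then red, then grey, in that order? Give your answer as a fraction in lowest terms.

Chain rule:
P = 6/11 × 5/10 × 5/9 = 150/990 = 5/33.

5/33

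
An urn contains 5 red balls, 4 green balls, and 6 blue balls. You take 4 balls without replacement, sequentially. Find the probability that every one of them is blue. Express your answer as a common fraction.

P(all blue) = 6/15 × 5/14 × 4/13 × 3/12 = 360/32760 = 1/91.

1/91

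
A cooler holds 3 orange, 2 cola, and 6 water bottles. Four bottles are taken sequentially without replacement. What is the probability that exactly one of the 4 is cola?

28/55

One ordering (cola drawn first) has probability 2/11 × 9/10 × 8/9 × 7/8 = 1008/7920 = 7/55.
There are C(4,1) = 4 such orderings, each equally likely, so P = 4 × 7/55 = 28/55.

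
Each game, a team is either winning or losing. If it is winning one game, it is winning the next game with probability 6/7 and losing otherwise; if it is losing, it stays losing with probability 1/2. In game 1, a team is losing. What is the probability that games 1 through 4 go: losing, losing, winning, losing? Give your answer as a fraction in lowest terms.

Game 1 is given. For each transition, use the conditional probability from the current state:
P(losing | losing) = 1/2; P(winning | losing) = 1/2; P(losing | winning) = 1/7.
P = 1/2 × 1/2 × 1/7 = 1/28.

1/28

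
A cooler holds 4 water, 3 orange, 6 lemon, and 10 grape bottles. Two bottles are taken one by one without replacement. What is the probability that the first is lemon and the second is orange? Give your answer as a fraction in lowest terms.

9/253

Multiply the probability of each draw given the previous ones:
P = 6/23 × 3/22 = 18/506 = 9/253.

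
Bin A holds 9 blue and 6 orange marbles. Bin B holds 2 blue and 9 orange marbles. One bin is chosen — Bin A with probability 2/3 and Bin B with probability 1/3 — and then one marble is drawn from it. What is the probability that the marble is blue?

From Bin A: P(blue) = 9/15.
From Bin B: P(blue) = 2/11.
Total probability = (2/3)(9/15) + (1/3)(2/11) = 76/165.

76/165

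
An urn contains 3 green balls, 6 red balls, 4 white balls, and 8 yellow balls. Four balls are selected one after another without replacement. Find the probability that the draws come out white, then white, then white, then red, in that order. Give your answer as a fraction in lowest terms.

2/1995

Chain rule:
P = 4/21 × 3/20 × 2/19 × 6/18 = 144/143640 = 2/1995.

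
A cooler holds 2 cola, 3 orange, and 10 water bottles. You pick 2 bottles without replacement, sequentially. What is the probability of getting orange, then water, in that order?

1/7

Each draw changes the counts, so multiply the conditional probabilities along the sequence:
P = 3/15 × 10/14 = 30/210 = 1/7.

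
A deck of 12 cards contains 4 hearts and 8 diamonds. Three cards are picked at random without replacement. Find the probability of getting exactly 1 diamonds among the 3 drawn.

12/55

One ordering (a diamond drawn first) has probability 8/12 × 4/11 × 3/10 = 96/1320 = 4/55.
There are C(3,1) = 3 such orderings, each equally likely, so P = 3 × 4/55 = 12/55.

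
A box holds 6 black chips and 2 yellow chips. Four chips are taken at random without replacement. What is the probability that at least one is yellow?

P(no yellow) = 6/8 × 5/7 × 4/6 × 3/5 = 360/1680 = 3/14.
P(at least one) = 1 − 3/14 = 11/14.

11/14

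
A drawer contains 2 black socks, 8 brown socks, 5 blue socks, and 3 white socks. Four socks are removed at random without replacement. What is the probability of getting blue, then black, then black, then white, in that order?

1/2448

Multiply the probability of each draw given the previous ones:
P = 5/18 × 2/17 × 1/16 × 3/15 = 30/73440 = 1/2448.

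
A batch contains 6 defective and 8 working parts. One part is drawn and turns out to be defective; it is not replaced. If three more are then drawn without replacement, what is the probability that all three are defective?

With the first part removed, 5 defective remain out of 13.
P = 5/13 × 4/12 × 3/11 = 60/1716 = 5/143.

5/143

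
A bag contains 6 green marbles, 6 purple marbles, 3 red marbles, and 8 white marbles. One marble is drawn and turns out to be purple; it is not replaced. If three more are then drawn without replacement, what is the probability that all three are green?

1/77

With the first marble removed, 6 green remain out of 22.
P = 6/22 × 5/21 × 4/20 = 120/9240 = 1/77.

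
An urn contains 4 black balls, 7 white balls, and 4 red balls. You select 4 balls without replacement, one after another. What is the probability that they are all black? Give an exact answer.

P(every draw is black) = 4/15 × 3/14 × 2/13 × 1/12 = 24/32760 = 1/1365.

1/1365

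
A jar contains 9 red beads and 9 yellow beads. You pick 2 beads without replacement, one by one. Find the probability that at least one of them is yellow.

P(no yellow) = 9/18 × 8/17 = 72/306 = 4/17.
P(at least one) = 1 − 4/17 = 13/17.

13/17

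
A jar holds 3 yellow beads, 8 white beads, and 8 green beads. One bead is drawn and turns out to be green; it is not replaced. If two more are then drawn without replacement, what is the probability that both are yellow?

1/51

With the first bead removed, 3 yellow remain out of 18.
P = 3/18 × 2/17 = 6/306 = 1/51.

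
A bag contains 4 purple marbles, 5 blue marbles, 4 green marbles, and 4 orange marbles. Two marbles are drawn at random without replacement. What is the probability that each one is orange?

P(all orange) = 4/17 × 3/16 = 12/272 = 3/68.

3/68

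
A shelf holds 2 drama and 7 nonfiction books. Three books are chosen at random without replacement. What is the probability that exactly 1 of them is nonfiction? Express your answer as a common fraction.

1/12

One ordering (nonfiction drawn first) has probability 7/9 × 2/8 × 1/7 = 14/504 = 1/36.
There are C(3,1) = 3 such orderings, each equally likely, so P = 3 × 1/36 = 1/12.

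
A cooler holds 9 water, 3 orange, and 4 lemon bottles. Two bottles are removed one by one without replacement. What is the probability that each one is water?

3/10

P(every draw is water) = 9/16 × 8/15 = 72/240 = 3/10.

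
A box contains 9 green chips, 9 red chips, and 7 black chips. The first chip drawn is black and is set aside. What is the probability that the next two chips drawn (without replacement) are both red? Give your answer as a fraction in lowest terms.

3/23

With the first chip removed, 9 red remain out of 24.
P = 9/24 × 8/23 = 72/552 = 3/23.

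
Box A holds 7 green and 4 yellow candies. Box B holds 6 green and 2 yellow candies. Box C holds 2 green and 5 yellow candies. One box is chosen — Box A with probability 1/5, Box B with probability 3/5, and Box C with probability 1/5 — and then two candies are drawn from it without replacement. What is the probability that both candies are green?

From Box A: P(both green) = (7/11)(6/10) = 21/55.
From Box B: P(both green) = (6/8)(5/7) = 15/28.
From Box C: P(both green) = (2/7)(1/6) = 1/21.
Total probability = (1/5)(21/55) + (3/5)(15/28) + (1/5)(1/21) = 9409/23100.

9409/23100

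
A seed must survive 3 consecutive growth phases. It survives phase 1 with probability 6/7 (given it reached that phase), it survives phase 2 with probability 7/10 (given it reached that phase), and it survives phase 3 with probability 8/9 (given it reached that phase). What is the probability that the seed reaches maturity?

8/15

The events are sequential, so multiply the conditional probabilities:
P = 6/7 × 7/10 × 8/9 = 336/630 = 8/15.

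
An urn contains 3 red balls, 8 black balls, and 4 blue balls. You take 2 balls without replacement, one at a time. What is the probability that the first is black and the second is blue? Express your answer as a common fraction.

Each draw changes the counts, so multiply the conditional probabilities along the sequence:
P = 8/15 × 4/14 = 32/210 = 16/105.

16/105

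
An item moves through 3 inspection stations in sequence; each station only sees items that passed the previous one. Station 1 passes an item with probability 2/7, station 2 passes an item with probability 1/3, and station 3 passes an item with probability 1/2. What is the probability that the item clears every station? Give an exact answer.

1/21

The events are sequential, so multiply the conditional probabilities:
P = 2/7 × 1/3 × 1/2 = 2/42 = 1/21.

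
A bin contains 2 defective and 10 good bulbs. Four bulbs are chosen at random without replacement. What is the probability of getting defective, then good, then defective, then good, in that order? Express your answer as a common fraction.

1/66

Multiply the probability of each draw given the previous ones:
P = 2/12 × 10/11 × 1/10 × 9/9 = 180/11880 = 1/66.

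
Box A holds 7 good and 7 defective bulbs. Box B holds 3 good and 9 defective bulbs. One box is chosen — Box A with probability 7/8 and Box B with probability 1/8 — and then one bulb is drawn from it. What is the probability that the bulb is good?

15/32

From Box A: P(good) = 7/14.
From Box B: P(good) = 3/12.
Total probability = (7/8)(7/14) + (1/8)(3/12) = 15/32.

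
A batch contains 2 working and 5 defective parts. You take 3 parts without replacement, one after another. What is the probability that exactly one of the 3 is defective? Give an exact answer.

1/7

One ordering (defective drawn first) has probability 5/7 × 2/6 × 1/5 = 10/210 = 1/21.
There are C(3,1) = 3 such orderings, each equally likely, so P = 3 × 1/21 = 1/7.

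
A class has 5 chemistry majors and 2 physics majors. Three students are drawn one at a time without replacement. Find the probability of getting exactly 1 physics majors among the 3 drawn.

4/7

One ordering (a physics major drawn first) has probability 2/7 × 5/6 × 4/5 = 40/210 = 4/21.
There are C(3,1) = 3 such orderings, each equally likely, so P = 3 × 4/21 = 4/7.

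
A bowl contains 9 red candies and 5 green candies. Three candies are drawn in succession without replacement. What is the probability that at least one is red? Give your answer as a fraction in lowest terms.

177/182

P(no red) = 5/14 × 4/13 × 3/12 = 60/2184 = 5/182.
P(at least one) = 1 − 5/182 = 177/182.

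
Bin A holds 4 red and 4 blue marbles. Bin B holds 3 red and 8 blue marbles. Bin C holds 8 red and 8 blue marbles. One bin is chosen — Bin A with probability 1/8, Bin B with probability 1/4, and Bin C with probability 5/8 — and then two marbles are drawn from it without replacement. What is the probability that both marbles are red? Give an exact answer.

1721/9240

From Bin A: P(both red) = (4/8)(3/7) = 3/14.
From Bin B: P(both red) = (3/11)(2/10) = 3/55.
From Bin C: P(both red) = (8/16)(7/15) = 7/30.
Total probability = (1/8)(3/14) + (1/4)(3/55) + (5/8)(7/30) = 1721/9240.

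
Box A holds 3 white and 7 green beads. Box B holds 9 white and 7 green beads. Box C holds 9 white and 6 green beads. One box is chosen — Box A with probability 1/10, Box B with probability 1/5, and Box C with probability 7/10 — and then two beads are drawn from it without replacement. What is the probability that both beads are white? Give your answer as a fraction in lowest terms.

23/75

From Box A: P(both white) = (3/10)(2/9) = 1/15.
From Box B: P(both white) = (9/16)(8/15) = 3/10.
From Box C: P(both white) = (9/15)(8/14) = 12/35.
Total probability = (1/10)(1/15) + (1/5)(3/10) + (7/10)(12/35) = 23/75.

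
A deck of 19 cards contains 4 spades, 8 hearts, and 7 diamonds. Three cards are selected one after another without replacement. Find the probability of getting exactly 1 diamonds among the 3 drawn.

154/323

One ordering (a diamond drawn first) has probability 7/19 × 12/18 × 11/17 = 924/5814 = 154/969.
There are C(3,1) = 3 such orderings, each equally likely, so P = 3 × 154/969 = 154/323.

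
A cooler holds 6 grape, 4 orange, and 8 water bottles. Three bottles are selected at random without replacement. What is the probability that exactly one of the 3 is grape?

One ordering (grape drawn first) has probability 6/18 × 12/17 × 11/16 = 792/4896 = 11/68.
There are C(3,1) = 3 such orderings, each equally likely, so P = 3 × 11/68 = 33/68.

33/68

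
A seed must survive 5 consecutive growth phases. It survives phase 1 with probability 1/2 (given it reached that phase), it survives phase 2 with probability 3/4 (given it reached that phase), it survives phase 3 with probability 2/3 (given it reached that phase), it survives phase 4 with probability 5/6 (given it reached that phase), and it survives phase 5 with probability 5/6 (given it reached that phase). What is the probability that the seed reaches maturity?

25/144

Each stage is reached only if all earlier stages succeed, so
P = 1/2 × 3/4 × 2/3 × 5/6 × 5/6 = 150/864 = 25/144.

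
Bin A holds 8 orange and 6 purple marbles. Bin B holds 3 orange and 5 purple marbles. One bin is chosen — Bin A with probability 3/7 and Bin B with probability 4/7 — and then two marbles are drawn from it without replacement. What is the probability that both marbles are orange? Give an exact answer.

From Bin A: P(both orange) = (8/14)(7/13) = 4/13.
From Bin B: P(both orange) = (3/8)(2/7) = 3/28.
Total probability = (3/7)(4/13) + (4/7)(3/28) = 123/637.

123/637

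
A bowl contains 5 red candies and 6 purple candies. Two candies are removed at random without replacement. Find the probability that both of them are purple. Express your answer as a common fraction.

3/11

P(every draw is purple) = 6/11 × 5/10 = 30/110 = 3/11.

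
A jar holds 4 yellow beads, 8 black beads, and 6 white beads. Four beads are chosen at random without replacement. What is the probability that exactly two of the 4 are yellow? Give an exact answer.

One ordering (yellow drawn first) has probability 4/18 × 3/17 × 14/16 × 13/15 = 2184/73440 = 91/3060.
There are C(4,2) = 6 such orderings, each equally likely, so P = 6 × 91/3060 = 91/510.

91/510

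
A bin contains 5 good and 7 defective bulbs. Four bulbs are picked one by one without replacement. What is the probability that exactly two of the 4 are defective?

One ordering (defective drawn first) has probability 7/12 × 6/11 × 5/10 × 4/9 = 840/11880 = 7/99.
There are C(4,2) = 6 such orderings, each equally likely, so P = 6 × 7/99 = 14/33.

14/33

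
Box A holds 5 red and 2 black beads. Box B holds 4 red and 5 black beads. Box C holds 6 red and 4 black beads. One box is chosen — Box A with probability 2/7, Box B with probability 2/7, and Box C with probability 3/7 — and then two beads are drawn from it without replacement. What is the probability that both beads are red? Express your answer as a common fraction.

From Box A: P(both red) = (5/7)(4/6) = 10/21.
From Box B: P(both red) = (4/9)(3/8) = 1/6.
From Box C: P(both red) = (6/10)(5/9) = 1/3.
Total probability = (2/7)(10/21) + (2/7)(1/6) + (3/7)(1/3) = 16/49.

16/49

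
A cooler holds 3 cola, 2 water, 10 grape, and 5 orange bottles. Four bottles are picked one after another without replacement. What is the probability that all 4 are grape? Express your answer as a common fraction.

P(all grape) = 10/20 × 9/19 × 8/18 × 7/17 = 5040/116280 = 14/323.

14/323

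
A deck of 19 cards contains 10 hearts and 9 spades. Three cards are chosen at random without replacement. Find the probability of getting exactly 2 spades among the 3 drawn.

120/323

One ordering (spades drawn first) has probability 9/19 × 8/18 × 10/17 = 720/5814 = 40/323.
There are C(3,2) = 3 such orderings, each equally likely, so P = 3 × 40/323 = 120/323.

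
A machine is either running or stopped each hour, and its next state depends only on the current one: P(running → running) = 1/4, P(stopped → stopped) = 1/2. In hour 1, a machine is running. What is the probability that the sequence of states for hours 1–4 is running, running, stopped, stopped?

3/32

Hour 1 is given. For each transition, use the conditional probability from the current state:
P(running | running) = 1/4; P(stopped | running) = 3/4; P(stopped | stopped) = 1/2.
P = 1/4 × 3/4 × 1/2 = 3/32.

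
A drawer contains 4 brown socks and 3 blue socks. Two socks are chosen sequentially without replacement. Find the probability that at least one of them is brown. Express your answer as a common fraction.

P(no brown) = 3/7 × 2/6 = 6/42 = 1/7.
P(at least one) = 1 − 1/7 = 6/7.

6/7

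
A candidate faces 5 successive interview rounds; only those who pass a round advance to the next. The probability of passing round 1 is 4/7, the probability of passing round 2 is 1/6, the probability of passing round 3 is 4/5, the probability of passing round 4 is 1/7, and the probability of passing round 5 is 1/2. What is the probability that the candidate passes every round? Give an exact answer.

Each stage is reached only if all earlier stages succeed, so
P = 4/7 × 1/6 × 4/5 × 1/7 × 1/2 = 16/2940 = 4/735.

4/735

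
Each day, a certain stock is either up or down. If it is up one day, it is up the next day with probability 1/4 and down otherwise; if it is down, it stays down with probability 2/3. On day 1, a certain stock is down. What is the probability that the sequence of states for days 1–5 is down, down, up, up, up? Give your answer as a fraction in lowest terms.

1/72

Day 1 is given. For each transition, use the conditional probability from the current state:
P(down | down) = 2/3; P(up | down) = 1/3; P(up | up) = 1/4; P(up | up) = 1/4.
P = 2/3 × 1/3 × 1/4 × 1/4 = 2/144 = 1/72.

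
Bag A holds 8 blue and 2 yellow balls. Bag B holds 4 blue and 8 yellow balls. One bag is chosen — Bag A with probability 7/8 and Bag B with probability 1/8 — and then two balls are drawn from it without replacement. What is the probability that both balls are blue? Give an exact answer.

2201/3960

From Bag A: P(both blue) = (8/10)(7/9) = 28/45.
From Bag B: P(both blue) = (4/12)(3/11) = 1/11.
Total probability = (7/8)(28/45) + (1/8)(1/11) = 2201/3960.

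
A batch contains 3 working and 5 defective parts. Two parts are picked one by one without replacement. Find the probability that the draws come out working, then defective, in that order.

15/56

Each draw changes the counts, so multiply the conditional probabilities along the sequence:
P = 3/8 × 5/7 = 15/56.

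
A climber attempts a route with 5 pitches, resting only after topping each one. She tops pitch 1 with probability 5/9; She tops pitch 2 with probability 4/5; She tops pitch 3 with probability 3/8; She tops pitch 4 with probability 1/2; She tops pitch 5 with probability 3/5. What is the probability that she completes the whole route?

Multiplying along the chain,
P = 5/9 × 4/5 × 3/8 × 1/2 × 3/5 = 180/3600 = 1/20.

1/20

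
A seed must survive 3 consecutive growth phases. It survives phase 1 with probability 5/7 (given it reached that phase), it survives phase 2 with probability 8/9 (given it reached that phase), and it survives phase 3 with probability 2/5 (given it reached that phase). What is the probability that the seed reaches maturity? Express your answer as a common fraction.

Multiplying along the chain,
P = 5/7 × 8/9 × 2/5 = 80/315 = 16/63.

16/63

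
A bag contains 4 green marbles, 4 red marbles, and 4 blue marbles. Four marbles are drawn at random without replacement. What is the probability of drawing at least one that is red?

P(no red) = 8/12 × 7/11 × 6/10 × 5/9 = 1680/11880 = 14/99.
P(at least one) = 1 − 14/99 = 85/99.

85/99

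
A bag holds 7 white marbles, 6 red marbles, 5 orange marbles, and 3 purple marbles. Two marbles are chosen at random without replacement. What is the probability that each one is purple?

P(every draw is purple) = 3/21 × 2/20 = 6/420 = 1/70.

1/70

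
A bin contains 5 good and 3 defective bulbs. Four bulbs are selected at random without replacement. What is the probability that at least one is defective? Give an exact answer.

13/14

P(no defective) = 5/8 × 4/7 × 3/6 × 2/5 = 120/1680 = 1/14.
P(at least one) = 1 − 1/14 = 13/14.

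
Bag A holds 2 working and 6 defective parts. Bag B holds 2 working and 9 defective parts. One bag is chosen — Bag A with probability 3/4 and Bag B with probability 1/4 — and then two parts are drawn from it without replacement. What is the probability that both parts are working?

From Bag A: P(both working) = (2/8)(1/7) = 1/28.
From Bag B: P(both working) = (2/11)(1/10) = 1/55.
Total probability = (3/4)(1/28) + (1/4)(1/55) = 193/6160.

193/6160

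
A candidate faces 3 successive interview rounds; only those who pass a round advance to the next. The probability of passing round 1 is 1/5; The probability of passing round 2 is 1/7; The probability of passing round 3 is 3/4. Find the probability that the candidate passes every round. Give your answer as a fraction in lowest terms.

3/140

Each stage is reached only if all earlier stages succeed, so
P = 1/5 × 1/7 × 3/4 = 3/140.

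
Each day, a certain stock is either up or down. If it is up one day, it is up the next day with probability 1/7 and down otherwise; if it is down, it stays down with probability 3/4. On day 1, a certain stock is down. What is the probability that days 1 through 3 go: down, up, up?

Day 1 is given. For each transition, use the conditional probability from the current state:
P(up | down) = 1/4; P(up | up) = 1/7.
P = 1/4 × 1/7 = 1/28.

1/28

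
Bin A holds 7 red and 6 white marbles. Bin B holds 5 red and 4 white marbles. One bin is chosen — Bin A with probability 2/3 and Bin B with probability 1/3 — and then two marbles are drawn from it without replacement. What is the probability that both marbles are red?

From Bin A: P(both red) = (7/13)(6/12) = 7/26.
From Bin B: P(both red) = (5/9)(4/8) = 5/18.
Total probability = (2/3)(7/26) + (1/3)(5/18) = 191/702.

191/702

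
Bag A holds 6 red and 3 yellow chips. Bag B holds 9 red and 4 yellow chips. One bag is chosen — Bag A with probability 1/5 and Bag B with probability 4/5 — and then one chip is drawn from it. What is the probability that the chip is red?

From Bag A: P(red) = 6/9.
From Bag B: P(red) = 9/13.
Total probability = (1/5)(6/9) + (4/5)(9/13) = 134/195.

134/195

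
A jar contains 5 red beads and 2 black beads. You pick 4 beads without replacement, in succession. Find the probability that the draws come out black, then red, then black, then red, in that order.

1/21

Multiply the probability of each draw given the previous ones:
P = 2/7 × 5/6 × 1/5 × 4/4 = 40/840 = 1/21.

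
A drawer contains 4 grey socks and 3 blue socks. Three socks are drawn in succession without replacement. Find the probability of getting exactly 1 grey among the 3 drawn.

12/35

One ordering (grey drawn first) has probability 4/7 × 3/6 × 2/5 = 24/210 = 4/35.
There are C(3,1) = 3 such orderings, each equally likely, so P = 3 × 4/35 = 12/35.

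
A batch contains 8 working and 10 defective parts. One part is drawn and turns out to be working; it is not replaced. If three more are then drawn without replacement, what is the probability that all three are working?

7/136

With the first part removed, 7 working remain out of 17.
P = 7/17 × 6/16 × 5/15 = 210/4080 = 7/136.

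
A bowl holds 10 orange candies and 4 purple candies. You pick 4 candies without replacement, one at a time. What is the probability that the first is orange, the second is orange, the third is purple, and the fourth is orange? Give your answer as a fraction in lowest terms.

120/1001

Chain rule:
P = 10/14 × 9/13 × 4/12 × 8/11 = 2880/24024 = 120/1001.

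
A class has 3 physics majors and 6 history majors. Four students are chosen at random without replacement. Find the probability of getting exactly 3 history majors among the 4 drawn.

10/21

One ordering (history majors drawn first) has probability 6/9 × 5/8 × 4/7 × 3/6 = 360/3024 = 5/42.
There are C(4,3) = 4 such orderings, each equally likely, so P = 4 × 5/42 = 10/21.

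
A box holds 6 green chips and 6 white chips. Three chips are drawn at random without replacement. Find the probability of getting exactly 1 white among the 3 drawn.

One ordering (white drawn first) has probability 6/12 × 6/11 × 5/10 = 180/1320 = 3/22.
There are C(3,1) = 3 such orderings, each equally likely, so P = 3 × 3/22 = 9/22.

9/22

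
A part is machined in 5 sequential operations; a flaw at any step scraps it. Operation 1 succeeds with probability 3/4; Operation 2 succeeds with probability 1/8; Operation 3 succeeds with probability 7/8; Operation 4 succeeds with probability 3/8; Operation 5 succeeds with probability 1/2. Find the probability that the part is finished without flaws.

Multiplying along the chain,
P = 3/4 × 1/8 × 7/8 × 3/8 × 1/2 = 63/4096.

63/4096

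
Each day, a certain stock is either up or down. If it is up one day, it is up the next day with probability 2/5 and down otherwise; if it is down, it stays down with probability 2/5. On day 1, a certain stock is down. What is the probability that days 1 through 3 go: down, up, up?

Day 1 is given. For each transition, use the conditional probability from the current state:
P(up | down) = 3/5; P(up | up) = 2/5.
P = 3/5 × 2/5 = 6/25.

6/25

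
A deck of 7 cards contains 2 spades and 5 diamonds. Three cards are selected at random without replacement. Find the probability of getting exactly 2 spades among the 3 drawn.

1/7

One ordering (spades drawn first) has probability 2/7 × 1/6 × 5/5 = 10/210 = 1/21.
There are C(3,2) = 3 such orderings, each equally likely, so P = 3 × 1/21 = 1/7.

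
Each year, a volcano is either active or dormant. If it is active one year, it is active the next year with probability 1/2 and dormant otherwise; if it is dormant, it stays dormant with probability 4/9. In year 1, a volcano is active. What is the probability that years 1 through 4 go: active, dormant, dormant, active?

10/81

Year 1 is given. For each transition, use the conditional probability from the current state:
P(dormant | active) = 1/2; P(dormant | dormant) = 4/9; P(active | dormant) = 5/9.
P = 1/2 × 4/9 × 5/9 = 20/162 = 10/81.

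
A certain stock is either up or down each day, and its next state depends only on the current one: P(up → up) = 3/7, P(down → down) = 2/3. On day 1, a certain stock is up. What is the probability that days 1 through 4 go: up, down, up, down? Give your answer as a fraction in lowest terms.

Day 1 is given. For each transition, use the conditional probability from the current state:
P(down | up) = 4/7; P(up | down) = 1/3; P(down | up) = 4/7.
P = 4/7 × 1/3 × 4/7 = 16/147.

16/147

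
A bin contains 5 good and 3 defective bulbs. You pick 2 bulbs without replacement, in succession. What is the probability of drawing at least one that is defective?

P(no defective) = 5/8 × 4/7 = 20/56 = 5/14.
P(at least one) = 1 − 5/14 = 9/14.

9/14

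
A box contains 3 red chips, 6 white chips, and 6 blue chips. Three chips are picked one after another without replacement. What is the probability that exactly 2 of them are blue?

One ordering (blue drawn first) has probability 6/15 × 5/14 × 9/13 = 270/2730 = 9/91.
There are C(3,2) = 3 such orderings, each equally likely, so P = 3 × 9/91 = 27/91.

27/91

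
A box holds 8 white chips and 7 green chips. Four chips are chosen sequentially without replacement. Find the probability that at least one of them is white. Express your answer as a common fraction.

38/39

P(no white) = 7/15 × 6/14 × 5/13 × 4/12 = 840/32760 = 1/39.
P(at least one) = 1 − 1/39 = 38/39.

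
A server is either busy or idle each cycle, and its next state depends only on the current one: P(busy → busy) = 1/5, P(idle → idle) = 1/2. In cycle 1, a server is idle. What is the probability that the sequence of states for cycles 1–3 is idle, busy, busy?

1/10

Cycle 1 is given. For each transition, use the conditional probability from the current state:
P(busy | idle) = 1/2; P(busy | busy) = 1/5.
P = 1/2 × 1/5 = 1/10.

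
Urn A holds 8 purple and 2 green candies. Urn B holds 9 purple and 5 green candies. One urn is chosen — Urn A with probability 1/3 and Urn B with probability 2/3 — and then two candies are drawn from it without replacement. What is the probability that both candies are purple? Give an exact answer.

5788/12285

From Urn A: P(both purple) = (8/10)(7/9) = 28/45.
From Urn B: P(both purple) = (9/14)(8/13) = 36/91.
Total probability = (1/3)(28/45) + (2/3)(36/91) = 5788/12285.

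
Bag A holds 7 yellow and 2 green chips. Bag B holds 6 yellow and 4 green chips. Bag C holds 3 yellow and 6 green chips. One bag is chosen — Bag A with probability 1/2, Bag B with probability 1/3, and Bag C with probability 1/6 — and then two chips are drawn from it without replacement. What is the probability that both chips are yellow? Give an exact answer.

5/12

From Bag A: P(both yellow) = (7/9)(6/8) = 7/12.
From Bag B: P(both yellow) = (6/10)(5/9) = 1/3.
From Bag C: P(both yellow) = (3/9)(2/8) = 1/12.
Total probability = (1/2)(7/12) + (1/3)(1/3) + (1/6)(1/12) = 5/12.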